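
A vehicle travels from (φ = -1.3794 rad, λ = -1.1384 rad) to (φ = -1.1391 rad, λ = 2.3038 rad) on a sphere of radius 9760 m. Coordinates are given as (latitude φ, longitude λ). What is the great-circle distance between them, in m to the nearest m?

6021 m

In radians: φ₁ = -1.3794, φ₂ = -1.1391, Δλ = -162.776° = -2.8410 rad.
Haversine: a = sin²(Δφ/2) + cos φ₁ cos φ₂ sin²(Δλ/2) = 0.0144 + (0.1902)(0.4184)(0.9776) = 0.09218.
Central angle c = 2·arcsin(√a) = 0.61695 rad.
Distance = R·c = 9760 × 0.6169 ≈ 6021 m.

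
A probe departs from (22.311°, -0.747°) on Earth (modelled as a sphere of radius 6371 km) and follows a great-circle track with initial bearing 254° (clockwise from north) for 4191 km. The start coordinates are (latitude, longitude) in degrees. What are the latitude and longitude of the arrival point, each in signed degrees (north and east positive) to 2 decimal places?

8.31°, -37.18°

Angular distance δ = d/R = 4191/6371 = 0.65782 rad; initial bearing θ = 4.4331 rad.
sin φ₂ = sin φ₁ cos δ + cos φ₁ sin δ cos θ = (0.3796)(0.7913) + (0.9251)(0.6114)(-0.2756) = 0.1445, so φ₂ = 8.31°.
Δλ = atan2(sin θ sin δ cos φ₁, cos δ − sin φ₁ sin φ₂) = atan2(-0.5437, 0.7365) = -36.438°.
λ₂ = -0.747° − 36.438° = -37.18°.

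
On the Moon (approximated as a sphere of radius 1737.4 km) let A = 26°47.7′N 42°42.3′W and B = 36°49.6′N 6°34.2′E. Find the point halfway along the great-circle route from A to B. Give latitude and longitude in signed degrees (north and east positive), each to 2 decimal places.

The central angle between A and B is δ = 0.7431 rad.
With f = 0.5, the slerp weights are sin((1−f)δ)/sin δ = 0.5366 and sin(fδ)/sin δ = 0.5366.
Weighted sum of the unit vectors: (0.5366)·(0.6560,-0.6054,0.4508) + (0.5366)·(0.7952,0.0916,0.5994) = (0.7787, -0.2757, 0.5636).
Converting back: φ = atan2(z, √(x²+y²)) = 34.30°, λ = atan2(y, x) = -19.50°.

34.30°, -19.50°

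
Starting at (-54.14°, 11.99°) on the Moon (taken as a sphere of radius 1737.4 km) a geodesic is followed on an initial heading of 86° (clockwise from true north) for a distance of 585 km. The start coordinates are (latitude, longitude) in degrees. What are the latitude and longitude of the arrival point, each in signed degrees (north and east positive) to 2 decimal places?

Angular distance δ = d/R = 585/1737.4 = 0.33671 rad; initial bearing θ = 1.5010 rad.
sin φ₂ = sin φ₁ cos δ + cos φ₁ sin δ cos θ = (-0.8105)(0.9438) + (0.5858)(0.3304)(0.0698) = -0.7514, so φ₂ = -48.72°.
Δλ = atan2(sin θ sin δ cos φ₁, cos δ − sin φ₁ sin φ₂) = atan2(0.1931, 0.3348) = 29.968°.
λ₂ = 11.990° + 29.968° = 41.96°.

-48.72°, 41.96°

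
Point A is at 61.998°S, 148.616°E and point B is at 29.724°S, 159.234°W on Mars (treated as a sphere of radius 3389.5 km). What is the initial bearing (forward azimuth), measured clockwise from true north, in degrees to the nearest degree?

71°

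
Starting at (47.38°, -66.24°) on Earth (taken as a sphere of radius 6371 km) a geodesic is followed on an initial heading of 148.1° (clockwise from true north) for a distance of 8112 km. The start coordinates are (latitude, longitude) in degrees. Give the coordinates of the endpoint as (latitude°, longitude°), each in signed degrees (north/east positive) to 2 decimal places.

-19.50°, -33.83°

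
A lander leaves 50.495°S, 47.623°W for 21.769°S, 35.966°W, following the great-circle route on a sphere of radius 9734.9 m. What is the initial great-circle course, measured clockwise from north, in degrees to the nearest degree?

With φ₁ = -0.8813, φ₂ = -0.3799, Δλ = 0.2035 rad, the forward-azimuth formula gives
θ = atan2( sin Δλ cos φ₂ , cos φ₁ sin φ₂ − sin φ₁ cos φ₂ cos Δλ ) = atan2(0.1876, 0.4658) = 21.94°.
So the initial bearing is 22°.

22°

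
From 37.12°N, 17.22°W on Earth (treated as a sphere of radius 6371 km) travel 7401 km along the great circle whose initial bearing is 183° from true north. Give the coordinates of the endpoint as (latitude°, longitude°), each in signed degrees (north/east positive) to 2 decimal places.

-29.37°, -20.38°

Angular distance δ = d/R = 7401/6371 = 1.16167 rad; initial bearing θ = 3.1940 rad.
sin φ₂ = sin φ₁ cos δ + cos φ₁ sin δ cos θ = (0.6035)(0.3978) + (0.7974)(0.9175)(-0.9986) = -0.4905, so φ₂ = -29.37°.
Δλ = atan2(sin θ sin δ cos φ₁, cos δ − sin φ₁ sin φ₂) = atan2(-0.0383, 0.6938) = -3.159°.
λ₂ = -17.220° − 3.159° = -20.38°.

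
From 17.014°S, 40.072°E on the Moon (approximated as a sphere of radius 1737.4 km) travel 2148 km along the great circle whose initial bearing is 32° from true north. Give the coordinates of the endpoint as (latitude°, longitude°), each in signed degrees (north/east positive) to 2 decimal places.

42.06°, 82.47°

Angular distance δ = d/R = 2148/1737.4 = 1.23633 rad; initial bearing θ = 0.5585 rad.
sin φ₂ = sin φ₁ cos δ + cos φ₁ sin δ cos θ = (-0.2926)(0.3283) + (0.9562)(0.9446)(0.8480) = 0.6699, so φ₂ = 42.06°.
Δλ = atan2(sin θ sin δ cos φ₁, cos δ − sin φ₁ sin φ₂) = atan2(0.4786, 0.5243) = 42.394°.
λ₂ = 40.072° + 42.394° = 82.47°.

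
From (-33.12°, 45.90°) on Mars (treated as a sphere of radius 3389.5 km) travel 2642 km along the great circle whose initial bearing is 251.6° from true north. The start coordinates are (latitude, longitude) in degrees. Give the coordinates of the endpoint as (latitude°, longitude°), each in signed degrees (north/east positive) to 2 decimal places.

-35.06°, -8.67°

Angular distance δ = d/R = 2642/3389.5 = 0.77947 rad; initial bearing θ = 4.3912 rad.
sin φ₂ = sin φ₁ cos δ + cos φ₁ sin δ cos θ = (-0.5464)(0.7113) + (0.8375)(0.7029)(-0.3156) = -0.5745, so φ₂ = -35.06°.
Δλ = atan2(sin θ sin δ cos φ₁, cos δ − sin φ₁ sin φ₂) = atan2(-0.5586, 0.3974) = -54.571°.
λ₂ = 45.900° − 54.571° = -8.67°.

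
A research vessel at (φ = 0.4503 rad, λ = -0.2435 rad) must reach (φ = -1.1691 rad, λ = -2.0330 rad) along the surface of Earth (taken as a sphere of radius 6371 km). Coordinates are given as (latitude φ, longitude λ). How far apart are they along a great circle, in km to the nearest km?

13175 km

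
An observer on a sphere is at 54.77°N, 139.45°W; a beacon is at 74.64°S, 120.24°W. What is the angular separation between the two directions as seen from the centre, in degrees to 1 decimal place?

130.0°

Let φ₁ = 0.9559 rad, φ₂ = -1.3027 rad, and Δλ = 0.3353 rad.
cos c = sin φ₁ sin φ₂ + cos φ₁ cos φ₂ cos Δλ = (0.8168)(-0.9643) + (0.5769)(0.2649)(0.9443) = -0.64337,
so c = arccos(-0.64337) = 2.26969 rad.
So the angular separation is 130.0°.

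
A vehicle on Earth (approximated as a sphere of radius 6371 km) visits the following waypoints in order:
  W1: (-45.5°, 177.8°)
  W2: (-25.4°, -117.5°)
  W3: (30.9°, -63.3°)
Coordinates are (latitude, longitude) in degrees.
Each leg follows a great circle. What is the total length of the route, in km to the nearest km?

Leg W1→W2: central angle 0.9563 rad, distance 6092.8 km.
Leg W2→W3: central angle 1.3355 rad, distance 8508.4 km.
Total: 6092.8 + 8508.4 ≈ 14601 km.

14601 km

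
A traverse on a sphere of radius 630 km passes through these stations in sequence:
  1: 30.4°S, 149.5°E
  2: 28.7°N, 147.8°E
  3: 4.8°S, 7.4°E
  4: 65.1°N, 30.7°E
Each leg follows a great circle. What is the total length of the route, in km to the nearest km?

2932 km

Leg 1→2: central angle 1.0319 rad, distance 650.1 km.
Leg 2→3: central angle 2.3655 rad, distance 1490.3 km.
Leg 3→4: central angle 1.2562 rad, distance 791.4 km.
Total: 650.1 + 1490.3 + 791.4 ≈ 2932 km.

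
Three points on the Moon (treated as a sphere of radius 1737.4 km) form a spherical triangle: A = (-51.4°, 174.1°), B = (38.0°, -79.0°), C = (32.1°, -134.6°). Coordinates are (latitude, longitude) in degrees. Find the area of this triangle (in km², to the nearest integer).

Side lengths (central angles): a = 0.7894, b = 1.6558, c = 2.2447 rad; semiperimeter s = 2.3449.
By l'Huilier's theorem, tan(E/4) = √[tan(s/2) tan((s−a)/2) tan((s−b)/2) tan((s−c)/2)], giving spherical excess E = 0.8096 rad.
Area = E·R² = 0.8096 × (1737.4)² ≈ 2443870 km².

2443870 km²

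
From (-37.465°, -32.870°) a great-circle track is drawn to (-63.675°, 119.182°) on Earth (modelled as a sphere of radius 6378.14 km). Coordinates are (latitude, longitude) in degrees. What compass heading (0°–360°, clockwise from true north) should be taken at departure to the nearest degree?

With φ₁ = -0.6539, φ₂ = -1.1113, Δλ = 2.6538 rad, the forward-azimuth formula gives
θ = atan2( sin Δλ cos φ₂ , cos φ₁ sin φ₂ − sin φ₁ cos φ₂ cos Δλ ) = atan2(0.2078, -0.9497) = 167.66°.
So the initial bearing is 168°.

168°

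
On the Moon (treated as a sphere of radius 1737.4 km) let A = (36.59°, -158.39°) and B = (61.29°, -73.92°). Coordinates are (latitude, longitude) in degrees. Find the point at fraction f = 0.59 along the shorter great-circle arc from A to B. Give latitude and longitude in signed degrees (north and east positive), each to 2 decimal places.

58.99°, -120.78°

Central angle δ = 0.9764 rad. Interpolating on the sphere with fraction f = 0.59:
P = [sin((1−f)δ)·A + sin(fδ)·B] / sin δ = 0.4704·A + 0.6575·B in Cartesian coordinates,
giving P = (-0.2637, -0.4426, 0.8571), i.e. latitude 58.99°, longitude -120.78°.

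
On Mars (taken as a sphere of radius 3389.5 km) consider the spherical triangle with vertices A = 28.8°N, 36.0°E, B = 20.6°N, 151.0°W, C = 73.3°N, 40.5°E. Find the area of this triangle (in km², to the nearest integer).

Side lengths (central angles): a = 1.4973, b = 0.7778, c = 2.2714 rad; semiperimeter s = 2.2732.
By l'Huilier's theorem, tan(E/4) = √[tan(s/2) tan((s−a)/2) tan((s−b)/2) tan((s−c)/2)], giving spherical excess E = 0.1102 rad.
Area = E·R² = 0.1102 × (3389.5)² ≈ 1266418 km².

1266418 km²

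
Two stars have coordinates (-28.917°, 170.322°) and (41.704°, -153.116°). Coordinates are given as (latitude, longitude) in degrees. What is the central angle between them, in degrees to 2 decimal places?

78.28°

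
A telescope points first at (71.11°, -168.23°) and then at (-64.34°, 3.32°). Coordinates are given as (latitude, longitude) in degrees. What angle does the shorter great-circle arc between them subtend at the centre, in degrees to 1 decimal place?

Let φ₁ = 1.2411 rad, φ₂ = -1.1229 rad, and Δλ = 2.9941 rad.
Haversine: a = sin²(Δφ/2) + cos φ₁ cos φ₂ sin²(Δλ/2) = 0.8563 + (0.3238)(0.4330)(0.9946) = 0.99575.
Central angle c = 2·arcsin(√a) = 3.01116 rad.
So the angular separation is 172.5°.

172.5°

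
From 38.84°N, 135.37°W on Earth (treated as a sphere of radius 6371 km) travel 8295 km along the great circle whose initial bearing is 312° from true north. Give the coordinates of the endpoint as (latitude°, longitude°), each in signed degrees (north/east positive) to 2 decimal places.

Angular distance δ = d/R = 8295/6371 = 1.30199 rad; initial bearing θ = 5.4454 rad.
sin φ₂ = sin φ₁ cos δ + cos φ₁ sin δ cos θ = (0.6271)(0.2656) + (0.7789)(0.9641)(0.6691) = 0.6690, so φ₂ = 41.99°.
Δλ = atan2(sin θ sin δ cos φ₁, cos δ − sin φ₁ sin φ₂) = atan2(-0.5580, -0.1540) = -105.428°.
λ₂ = -135.370° − 105.428° = -240.80° → 119.20° after wrapping to (−180°, 180°].

41.99°, 119.20°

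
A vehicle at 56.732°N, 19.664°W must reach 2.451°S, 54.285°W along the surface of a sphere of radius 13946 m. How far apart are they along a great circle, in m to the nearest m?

15934 m

With latitudes φ₁ = 56.732°, φ₂ = -2.451° and longitude difference Δλ = -34.621°:
cos c = sin φ₁ sin φ₂ + cos φ₁ cos φ₂ cos Δλ = (0.8361)(-0.0428) + (0.5486)(0.9991)(0.8229) = 0.41525,
so c = arccos(0.41525) = 1.14258 rad.
Distance = R·c = 13946 × 1.1426 ≈ 15934 m.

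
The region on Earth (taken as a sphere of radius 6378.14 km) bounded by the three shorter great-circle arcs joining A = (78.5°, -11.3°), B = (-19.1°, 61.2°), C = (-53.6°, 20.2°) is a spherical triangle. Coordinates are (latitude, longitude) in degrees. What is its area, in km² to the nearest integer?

Side lengths (central angles): a = 0.8140, b = 2.3293, c = 1.8380 rad; semiperimeter s = 2.4907.
By l'Huilier's theorem, tan(E/4) = √[tan(s/2) tan((s−a)/2) tan((s−b)/2) tan((s−c)/2)], giving spherical excess E = 1.1667 rad.
Area = E·R² = 1.1667 × (6378.14)² ≈ 47462067 km².

47462067 km²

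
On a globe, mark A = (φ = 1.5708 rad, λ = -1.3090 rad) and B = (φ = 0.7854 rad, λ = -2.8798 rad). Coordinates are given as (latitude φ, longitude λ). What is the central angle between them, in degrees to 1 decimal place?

With latitudes φ₁ = 90.000°, φ₂ = 45.000° and longitude difference Δλ = -90.000°:
cos c = sin φ₁ sin φ₂ + cos φ₁ cos φ₂ cos Δλ = (1.0000)(0.7071) + (-0.0000)(0.7071)(-0.0000) = 0.70711,
so c = arccos(0.70711) = 0.78540 rad.
So the angular separation is 45.0°.

45.0°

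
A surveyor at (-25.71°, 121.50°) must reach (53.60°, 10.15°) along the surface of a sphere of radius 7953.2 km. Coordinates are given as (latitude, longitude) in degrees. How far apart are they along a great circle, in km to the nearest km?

Let φ₁ = -0.4487 rad, φ₂ = 0.9355 rad, and Δλ = -1.9434 rad.
cos c = sin φ₁ sin φ₂ + cos φ₁ cos φ₂ cos Δλ = (-0.4338)(0.8049) + (0.9010)(0.5934)(-0.3641) = -0.54383,
so c = arccos(-0.54383) = 2.14579 rad.
Distance = R·c = 7953.2 × 2.1458 ≈ 17066 km.

17066 km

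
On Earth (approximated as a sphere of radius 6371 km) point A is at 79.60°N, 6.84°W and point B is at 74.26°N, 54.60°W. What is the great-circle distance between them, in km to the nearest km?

1289 km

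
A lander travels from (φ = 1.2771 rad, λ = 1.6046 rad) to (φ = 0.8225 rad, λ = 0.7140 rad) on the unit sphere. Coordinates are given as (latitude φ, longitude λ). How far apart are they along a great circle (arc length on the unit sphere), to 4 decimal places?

Let φ₁ = 1.2771 rad, φ₂ = 0.8225 rad, and Δλ = -0.8906 rad.
cos c = sin φ₁ sin φ₂ + cos φ₁ cos φ₂ cos Δλ = (0.9572)(0.7328) + (0.2895)(0.6804)(0.6289) = 0.82535,
so c = arccos(0.82535) = 0.59997 rad.
On the unit sphere the arc length equals the central angle: 0.6000.

0.6000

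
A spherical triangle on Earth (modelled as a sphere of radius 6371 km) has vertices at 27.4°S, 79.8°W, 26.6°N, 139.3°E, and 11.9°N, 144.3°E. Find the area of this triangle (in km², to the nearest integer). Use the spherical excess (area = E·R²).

Side lengths (central angles): a = 0.2694, b = 2.3728, c = 2.5359 rad; semiperimeter s = 2.5890.
By l'Huilier's theorem, tan(E/4) = √[tan(s/2) tan((s−a)/2) tan((s−b)/2) tan((s−c)/2)], giving spherical excess E = 0.6065 rad.
Area = E·R² = 0.6065 × (6371)² ≈ 24616127 km².

24616127 km²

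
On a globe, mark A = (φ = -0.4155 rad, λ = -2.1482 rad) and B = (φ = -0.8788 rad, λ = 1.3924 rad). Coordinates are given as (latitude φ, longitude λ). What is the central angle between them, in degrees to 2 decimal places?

Let φ₁ = -0.4155 rad, φ₂ = -0.8788 rad, and Δλ = -2.7426 rad.
Haversine: a = sin²(Δφ/2) + cos φ₁ cos φ₂ sin²(Δλ/2) = 0.0527 + (0.9149)(0.6381)(0.9607) = 0.61356.
Central angle c = 2·arcsin(√a) = 1.79992 rad.
So the angular separation is 103.13°.

103.13°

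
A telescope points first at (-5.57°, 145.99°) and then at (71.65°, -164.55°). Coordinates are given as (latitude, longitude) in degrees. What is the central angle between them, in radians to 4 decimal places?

Let φ₁ = -0.0972 rad, φ₂ = 1.2505 rad, and Δλ = 0.8632 rad.
Haversine: a = sin²(Δφ/2) + cos φ₁ cos φ₂ sin²(Δλ/2) = 0.3894 + (0.9953)(0.3148)(0.1750) = 0.44423.
Central angle c = 2·arcsin(√a) = 1.45903 rad.
So the angular separation is 1.4590 rad.

1.4590 rad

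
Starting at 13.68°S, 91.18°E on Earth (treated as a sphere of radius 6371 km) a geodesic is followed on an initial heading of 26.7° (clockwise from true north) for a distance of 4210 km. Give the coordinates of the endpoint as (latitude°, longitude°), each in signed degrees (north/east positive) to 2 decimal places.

Angular distance δ = d/R = 4210/6371 = 0.66081 rad; initial bearing θ = 0.4660 rad.
sin φ₂ = sin φ₁ cos δ + cos φ₁ sin δ cos θ = (-0.2365)(0.7895) + (0.9716)(0.6138)(0.8934) = 0.3460, so φ₂ = 20.25°.
Δλ = atan2(sin θ sin δ cos φ₁, cos δ − sin φ₁ sin φ₂) = atan2(0.2679, 0.8713) = 17.093°.
λ₂ = 91.180° + 17.093° = 108.27°.

20.25°, 108.27°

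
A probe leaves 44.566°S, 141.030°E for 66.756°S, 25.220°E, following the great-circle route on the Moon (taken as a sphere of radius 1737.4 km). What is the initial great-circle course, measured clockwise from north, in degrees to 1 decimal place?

Δλ = -115.810° = -2.0213 rad.
y = sin Δλ · cos φ₂ = (-0.9002)(0.3946) = -0.3553
x = cos φ₁ sin φ₂ − sin φ₁ cos φ₂ cos Δλ = (0.7124)(-0.9188) − (-0.7017)(0.3946)(-0.4354) = -0.7752
θ = atan2(y, x) = -155.38°; adding 360° gives 204.6°.

204.6°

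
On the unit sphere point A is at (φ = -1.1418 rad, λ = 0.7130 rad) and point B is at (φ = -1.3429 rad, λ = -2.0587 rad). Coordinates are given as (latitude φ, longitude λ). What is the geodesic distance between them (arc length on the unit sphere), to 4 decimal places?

0.6464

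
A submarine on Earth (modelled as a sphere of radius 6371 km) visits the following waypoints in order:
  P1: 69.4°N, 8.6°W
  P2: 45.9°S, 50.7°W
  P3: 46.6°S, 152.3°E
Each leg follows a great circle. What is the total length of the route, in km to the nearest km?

22761 km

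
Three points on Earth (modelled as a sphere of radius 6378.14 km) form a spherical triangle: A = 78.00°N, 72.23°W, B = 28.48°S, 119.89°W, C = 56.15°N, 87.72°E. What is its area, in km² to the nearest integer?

43630558 km²

Side lengths (central angles): a = 2.5497, b = 0.7904, c = 1.9213 rad; semiperimeter s = 2.6307.
By l'Huilier's theorem, tan(E/4) = √[tan(s/2) tan((s−a)/2) tan((s−b)/2) tan((s−c)/2)], giving spherical excess E = 1.0725 rad.
Area = E·R² = 1.0725 × (6378.14)² ≈ 43630558 km².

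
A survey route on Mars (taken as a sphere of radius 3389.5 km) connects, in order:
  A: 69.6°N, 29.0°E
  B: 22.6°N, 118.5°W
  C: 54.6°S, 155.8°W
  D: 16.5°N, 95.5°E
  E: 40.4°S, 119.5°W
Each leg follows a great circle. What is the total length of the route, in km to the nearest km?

Leg A→B: central angle 1.4819 rad, distance 5022.9 km.
Leg B→C: central angle 1.4584 rad, distance 4943.2 km.
Leg C→D: central angle 1.9928 rad, distance 6754.6 km.
Leg D→E: central angle 2.4690 rad, distance 8368.6 km.
Total: 5022.9 + 4943.2 + 6754.6 + 8368.6 ≈ 25089 km.

25089 km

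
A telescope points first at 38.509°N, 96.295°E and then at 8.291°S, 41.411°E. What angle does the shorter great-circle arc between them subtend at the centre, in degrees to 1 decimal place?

69.2°

In radians: φ₁ = 0.6721, φ₂ = -0.1447, Δλ = -54.884° = -0.9579 rad.
cos c = sin φ₁ sin φ₂ + cos φ₁ cos φ₂ cos Δλ = (0.6226)(-0.1442) + (0.7825)(0.9895)(0.5752) = 0.35564,
so c = arccos(0.35564) = 1.20720 rad.
So the angular separation is 69.2°.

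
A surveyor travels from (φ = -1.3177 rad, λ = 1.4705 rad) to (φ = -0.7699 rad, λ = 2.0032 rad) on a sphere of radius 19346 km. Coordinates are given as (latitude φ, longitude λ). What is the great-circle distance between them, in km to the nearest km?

11490 km

Let φ₁ = -1.3177 rad, φ₂ = -0.7699 rad, and Δλ = 0.5327 rad.
cos c = sin φ₁ sin φ₂ + cos φ₁ cos φ₂ cos Δλ = (-0.9681)(-0.6961) + (0.2504)(0.7180)(0.8614) = 0.82876,
so c = arccos(0.82876) = 0.59391 rad.
Distance = R·c = 19346 × 0.5939 ≈ 11490 km.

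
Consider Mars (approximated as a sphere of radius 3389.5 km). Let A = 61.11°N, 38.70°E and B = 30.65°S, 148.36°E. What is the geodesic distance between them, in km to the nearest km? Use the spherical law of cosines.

Let φ₁ = 1.0666 rad, φ₂ = -0.5349 rad, and Δλ = 1.9139 rad.
cos c = sin φ₁ sin φ₂ + cos φ₁ cos φ₂ cos Δλ = (0.8755)(-0.5098) + (0.4831)(0.8603)(-0.3364) = -0.58618,
so c = arccos(-0.58618) = 2.19714 rad.
Distance = R·c = 3389.5 × 2.1971 ≈ 7447 km.

7447 km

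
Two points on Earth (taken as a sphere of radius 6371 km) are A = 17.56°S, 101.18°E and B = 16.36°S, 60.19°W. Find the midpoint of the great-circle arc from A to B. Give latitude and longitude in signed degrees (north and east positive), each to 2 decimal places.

Central angle δ = 2.4685 rad. Interpolating on the sphere with fraction f = 0.5:
P = [sin((1−f)δ)·A + sin(fδ)·B] / sin δ = 1.5141·A + 1.5141·B in Cartesian coordinates,
giving P = (0.4423, 0.1556, -0.8833), i.e. latitude -62.04°, longitude 19.38°.

-62.04°, 19.38°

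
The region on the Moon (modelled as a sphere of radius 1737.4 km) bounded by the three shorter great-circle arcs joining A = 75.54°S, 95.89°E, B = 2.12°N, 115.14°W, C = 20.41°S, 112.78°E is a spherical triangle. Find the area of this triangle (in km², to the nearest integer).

4529095 km²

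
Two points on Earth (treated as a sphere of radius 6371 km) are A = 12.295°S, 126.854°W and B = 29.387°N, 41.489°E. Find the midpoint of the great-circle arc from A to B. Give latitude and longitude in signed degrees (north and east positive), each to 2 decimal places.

52.24°, -71.95°

The central angle between A and B is δ = 2.7884 rad.
With f = 0.5, the slerp weights are sin((1−f)δ)/sin δ = 2.8461 and sin(fδ)/sin δ = 2.8461.
Weighted sum of the unit vectors: (2.8461)·(-0.5860,-0.7818,-0.2129) + (2.8461)·(0.6527,0.5772,0.4907) = (0.1898, -0.5823, 0.7905).
Converting back: φ = atan2(z, √(x²+y²)) = 52.24°, λ = atan2(y, x) = -71.95°.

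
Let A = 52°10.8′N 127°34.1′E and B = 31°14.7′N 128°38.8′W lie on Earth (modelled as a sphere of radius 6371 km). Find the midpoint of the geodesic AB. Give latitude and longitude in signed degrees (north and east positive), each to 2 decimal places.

Central angle δ = 1.2820 rad. Interpolating on the sphere with fraction f = 0.5:
P = [sin((1−f)δ)·A + sin(fδ)·B] / sin δ = 0.6238·A + 0.6238·B in Cartesian coordinates,
giving P = (-0.5663, -0.1134, 0.8164), i.e. latitude 54.72°, longitude -168.68°.

54.72°, -168.68°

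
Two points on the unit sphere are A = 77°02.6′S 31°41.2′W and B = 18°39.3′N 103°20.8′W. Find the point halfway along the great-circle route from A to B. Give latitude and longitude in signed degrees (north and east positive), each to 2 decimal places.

-32.19°, -91.54°

The central angle between A and B is δ = 1.8182 rad.
With f = 0.5, the slerp weights are sin((1−f)δ)/sin δ = 0.8137 and sin(fδ)/sin δ = 0.8137.
Weighted sum of the unit vectors: (0.8137)·(0.1908,-0.1178,-0.9745) + (0.8137)·(-0.2187,-0.9219,0.3199) = (-0.0227, -0.8460, -0.5327).
Converting back: φ = atan2(z, √(x²+y²)) = -32.19°, λ = atan2(y, x) = -91.54°.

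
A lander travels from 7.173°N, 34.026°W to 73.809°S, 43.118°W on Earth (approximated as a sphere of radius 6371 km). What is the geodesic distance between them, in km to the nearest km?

9027 km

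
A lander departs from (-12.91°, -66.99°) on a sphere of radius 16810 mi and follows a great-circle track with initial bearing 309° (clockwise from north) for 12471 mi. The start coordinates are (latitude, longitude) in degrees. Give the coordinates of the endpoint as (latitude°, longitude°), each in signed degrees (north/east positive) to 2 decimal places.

Angular distance δ = d/R = 12471/16810 = 0.74188 rad; initial bearing θ = 5.3931 rad.
sin φ₂ = sin φ₁ cos δ + cos φ₁ sin δ cos θ = (-0.2234)(0.7372) + (0.9747)(0.6757)(0.6293) = 0.2498, so φ₂ = 14.46°.
Δλ = atan2(sin θ sin δ cos φ₁, cos δ − sin φ₁ sin φ₂) = atan2(-0.5118, 0.7930) = -32.839°.
λ₂ = -66.990° − 32.839° = -99.83°.

14.46°, -99.83°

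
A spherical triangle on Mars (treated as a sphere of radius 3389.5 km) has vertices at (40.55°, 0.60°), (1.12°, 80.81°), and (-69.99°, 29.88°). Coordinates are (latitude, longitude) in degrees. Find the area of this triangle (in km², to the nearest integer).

Side lengths (central angles): a = 1.3722, b = 1.9650, c = 1.4284 rad; semiperimeter s = 2.3828.
By l'Huilier's theorem, tan(E/4) = √[tan(s/2) tan((s−a)/2) tan((s−b)/2) tan((s−c)/2)], giving spherical excess E = 1.4874 rad.
Area = E·R² = 1.4874 × (3389.5)² ≈ 17088829 km².

17088829 km²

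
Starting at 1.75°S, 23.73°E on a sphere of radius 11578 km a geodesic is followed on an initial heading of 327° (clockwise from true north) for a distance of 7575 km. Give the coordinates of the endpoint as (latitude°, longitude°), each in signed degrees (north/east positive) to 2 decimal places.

Angular distance δ = d/R = 7575/11578 = 0.65426 rad; initial bearing θ = 5.7072 rad.
sin φ₂ = sin φ₁ cos δ + cos φ₁ sin δ cos θ = (-0.0305)(0.7935) + (0.9995)(0.6086)(0.8387) = 0.4859, so φ₂ = 29.07°.
Δλ = atan2(sin θ sin δ cos φ₁, cos δ − sin φ₁ sin φ₂) = atan2(-0.3313, 0.8083) = -22.286°.
λ₂ = 23.730° − 22.286° = 1.44°.

29.07°, 1.44°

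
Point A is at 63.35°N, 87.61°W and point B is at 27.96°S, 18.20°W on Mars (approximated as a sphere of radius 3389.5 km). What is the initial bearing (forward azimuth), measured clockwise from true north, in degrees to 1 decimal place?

120.5°

With φ₁ = 1.1057, φ₂ = -0.4880, Δλ = 1.2114 rad, the forward-azimuth formula gives
θ = atan2( sin Δλ cos φ₂ , cos φ₁ sin φ₂ − sin φ₁ cos φ₂ cos Δλ ) = atan2(0.8269, -0.4879) = 120.54°.
So the initial bearing is 120.5°.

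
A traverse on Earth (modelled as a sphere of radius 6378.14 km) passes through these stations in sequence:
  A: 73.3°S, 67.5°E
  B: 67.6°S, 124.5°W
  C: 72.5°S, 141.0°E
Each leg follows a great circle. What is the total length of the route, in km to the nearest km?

Leg A→B: central angle 0.6786 rad, distance 4328.3 km.
Leg B→C: central angle 0.5100 rad, distance 3252.6 km.
Total: 4328.3 + 3252.6 ≈ 7581 km.

7581 km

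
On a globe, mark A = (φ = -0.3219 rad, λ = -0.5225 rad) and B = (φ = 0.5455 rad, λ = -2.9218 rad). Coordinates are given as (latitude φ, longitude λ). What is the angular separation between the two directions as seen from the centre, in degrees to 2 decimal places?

With latitudes φ₁ = -18.444°, φ₂ = 31.255° and longitude difference Δλ = -137.470°:
Haversine: a = sin²(Δφ/2) + cos φ₁ cos φ₂ sin²(Δλ/2) = 0.1766 + (0.9486)(0.8549)(0.8685) = 0.88088.
Central angle c = 2·arcsin(√a) = 2.43682 rad.
So the angular separation is 139.62°.

139.62°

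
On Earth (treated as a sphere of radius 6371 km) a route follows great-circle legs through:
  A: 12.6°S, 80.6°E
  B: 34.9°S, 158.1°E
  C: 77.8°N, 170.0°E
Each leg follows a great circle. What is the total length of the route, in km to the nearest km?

20637 km

Leg A→B: central angle 1.2681 rad, distance 8079.4 km.
Leg B→C: central angle 1.9710 rad, distance 12557.4 km.
Total: 8079.4 + 12557.4 ≈ 20637 km.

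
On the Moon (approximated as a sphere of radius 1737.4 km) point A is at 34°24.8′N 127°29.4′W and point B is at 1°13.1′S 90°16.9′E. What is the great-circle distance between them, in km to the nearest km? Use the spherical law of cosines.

With latitudes φ₁ = 34.413°, φ₂ = -1.218° and longitude difference Δλ = -142.228°:
cos c = sin φ₁ sin φ₂ + cos φ₁ cos φ₂ cos Δλ = (0.5652)(-0.0213) + (0.8250)(0.9998)(-0.7905) = -0.66398,
so c = arccos(-0.66398) = 2.29693 rad.
Distance = R·c = 1737.4 × 2.2969 ≈ 3991 km.

3991 km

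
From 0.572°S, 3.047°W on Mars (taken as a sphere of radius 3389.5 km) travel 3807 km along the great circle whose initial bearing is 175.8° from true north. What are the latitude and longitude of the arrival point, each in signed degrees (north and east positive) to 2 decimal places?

-64.60°, 5.81°

Angular distance δ = d/R = 3807/3389.5 = 1.12317 rad; initial bearing θ = 3.0683 rad.
sin φ₂ = sin φ₁ cos δ + cos φ₁ sin δ cos θ = (-0.0100)(0.4328) + (1.0000)(0.9015)(-0.9973) = -0.9033, so φ₂ = -64.60°.
Δλ = atan2(sin θ sin δ cos φ₁, cos δ − sin φ₁ sin φ₂) = atan2(0.0660, 0.4238) = 8.854°.
λ₂ = -3.047° + 8.854° = 5.81°.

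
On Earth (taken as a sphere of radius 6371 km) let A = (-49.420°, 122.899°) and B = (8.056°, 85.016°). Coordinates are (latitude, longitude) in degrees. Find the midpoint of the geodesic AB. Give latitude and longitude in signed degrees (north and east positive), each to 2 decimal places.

Central angle δ = 1.1572 rad. Interpolating on the sphere with fraction f = 0.5:
P = [sin((1−f)δ)·A + sin(fδ)·B] / sin δ = 0.5972·A + 0.5972·B in Cartesian coordinates,
giving P = (-0.1596, 0.9153, -0.3699), i.e. latitude -21.71°, longitude 99.89°.

-21.71°, 99.89°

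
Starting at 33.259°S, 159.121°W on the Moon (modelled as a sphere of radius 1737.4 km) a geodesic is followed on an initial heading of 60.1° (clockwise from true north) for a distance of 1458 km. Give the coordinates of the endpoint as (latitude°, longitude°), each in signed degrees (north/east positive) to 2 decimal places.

Angular distance δ = d/R = 1458/1737.4 = 0.83918 rad; initial bearing θ = 1.0489 rad.
sin φ₂ = sin φ₁ cos δ + cos φ₁ sin δ cos θ = (-0.5484)(0.6681) + (0.8362)(0.7441)(0.4985) = -0.0562, so φ₂ = -3.22°.
Δλ = atan2(sin θ sin δ cos φ₁, cos δ − sin φ₁ sin φ₂) = atan2(0.5394, 0.6372) = 40.247°.
λ₂ = -159.121° + 40.247° = -118.87°.

-3.22°, -118.87°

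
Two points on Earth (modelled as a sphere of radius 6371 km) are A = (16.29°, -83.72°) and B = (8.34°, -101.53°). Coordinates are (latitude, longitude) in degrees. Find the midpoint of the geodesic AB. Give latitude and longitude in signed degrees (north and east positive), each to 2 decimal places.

The central angle between A and B is δ = 0.3336 rad.
With f = 0.5, the slerp weights are sin((1−f)δ)/sin δ = 0.5070 and sin(fδ)/sin δ = 0.5070.
Weighted sum of the unit vectors: (0.5070)·(0.1050,-0.9541,0.2805) + (0.5070)·(-0.1978,-0.9695,0.1450) = (-0.0470, -0.9753, 0.2158).
Converting back: φ = atan2(z, √(x²+y²)) = 12.46°, λ = atan2(y, x) = -92.76°.

12.46°, -92.76°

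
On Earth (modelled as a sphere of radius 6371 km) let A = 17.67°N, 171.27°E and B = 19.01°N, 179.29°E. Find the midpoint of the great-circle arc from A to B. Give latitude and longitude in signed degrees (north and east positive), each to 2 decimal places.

18.38°, 175.26°

The central angle between A and B is δ = 0.1349 rad.
With f = 0.5, the slerp weights are sin((1−f)δ)/sin δ = 0.5011 and sin(fδ)/sin δ = 0.5011.
Weighted sum of the unit vectors: (0.5011)·(-0.9418,0.1446,0.3035) + (0.5011)·(-0.9454,0.0117,0.3257) = (-0.9457, 0.0783, 0.3154).
Converting back: φ = atan2(z, √(x²+y²)) = 18.38°, λ = atan2(y, x) = 175.26°.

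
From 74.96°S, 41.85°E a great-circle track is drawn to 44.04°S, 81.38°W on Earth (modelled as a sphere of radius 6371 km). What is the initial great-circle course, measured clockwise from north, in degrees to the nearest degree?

227°

With φ₁ = -1.3083, φ₂ = -0.7686, Δλ = -2.1508 rad, the forward-azimuth formula gives
θ = atan2( sin Δλ cos φ₂ , cos φ₁ sin φ₂ − sin φ₁ cos φ₂ cos Δλ ) = atan2(-0.6013, -0.5608) = -133.01°.
Adding 360° brings this into [0°, 360°): 227°.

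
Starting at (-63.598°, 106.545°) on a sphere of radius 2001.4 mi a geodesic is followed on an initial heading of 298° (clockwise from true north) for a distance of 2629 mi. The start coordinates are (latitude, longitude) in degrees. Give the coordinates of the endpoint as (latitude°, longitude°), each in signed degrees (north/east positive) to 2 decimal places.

-1.49°, 47.87°

Angular distance δ = d/R = 2629/2001.4 = 1.31358 rad; initial bearing θ = 5.2011 rad.
sin φ₂ = sin φ₁ cos δ + cos φ₁ sin δ cos θ = (-0.8957)(0.2544) + (0.4447)(0.9671)(0.4695) = -0.0260, so φ₂ = -1.49°.
Δλ = atan2(sin θ sin δ cos φ₁, cos δ − sin φ₁ sin φ₂) = atan2(-0.3797, 0.2311) = -58.670°.
λ₂ = 106.545° − 58.670° = 47.87°.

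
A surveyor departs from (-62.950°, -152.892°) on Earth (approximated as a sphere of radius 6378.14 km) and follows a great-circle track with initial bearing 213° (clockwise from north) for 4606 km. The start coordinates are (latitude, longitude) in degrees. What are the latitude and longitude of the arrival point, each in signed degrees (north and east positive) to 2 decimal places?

-66.99°, 94.15°

Angular distance δ = d/R = 4606/6378.14 = 0.72215 rad; initial bearing θ = 3.7176 rad.
sin φ₂ = sin φ₁ cos δ + cos φ₁ sin δ cos θ = (-0.8906)(0.7504) + (0.4548)(0.6610)(-0.8387) = -0.9204, so φ₂ = -66.99°.
Δλ = atan2(sin θ sin δ cos φ₁, cos δ − sin φ₁ sin φ₂) = atan2(-0.1637, -0.0693) = -112.954°.
λ₂ = -152.892° − 112.954° = -265.85° → 94.15° after wrapping to (−180°, 180°].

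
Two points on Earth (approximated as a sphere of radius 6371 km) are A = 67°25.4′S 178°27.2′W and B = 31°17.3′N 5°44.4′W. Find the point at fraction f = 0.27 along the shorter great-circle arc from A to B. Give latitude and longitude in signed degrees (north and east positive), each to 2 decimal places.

-72.99°, -21.48°

Central angle δ = 2.5064 rad. Interpolating on the sphere with fraction f = 0.27:
P = [sin((1−f)δ)·A + sin(fδ)·B] / sin δ = 1.6293·A + 1.0555·B in Cartesian coordinates,
giving P = (0.2722, -0.1071, -0.9563), i.e. latitude -72.99°, longitude -21.48°.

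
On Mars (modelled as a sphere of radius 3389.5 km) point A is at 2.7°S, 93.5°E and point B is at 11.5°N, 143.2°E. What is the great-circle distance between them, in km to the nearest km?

In radians: φ₁ = -0.0471, φ₂ = 0.2007, Δλ = 49.700° = 0.8674 rad.
cos c = sin φ₁ sin φ₂ + cos φ₁ cos φ₂ cos Δλ = (-0.0471)(0.1994) + (0.9989)(0.9799)(0.6468) = 0.62371,
so c = arccos(0.62371) = 0.89732 rad.
Distance = R·c = 3389.5 × 0.8973 ≈ 3041 km.

3041 km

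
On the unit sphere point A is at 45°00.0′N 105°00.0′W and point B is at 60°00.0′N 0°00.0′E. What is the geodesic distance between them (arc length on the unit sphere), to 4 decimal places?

1.0229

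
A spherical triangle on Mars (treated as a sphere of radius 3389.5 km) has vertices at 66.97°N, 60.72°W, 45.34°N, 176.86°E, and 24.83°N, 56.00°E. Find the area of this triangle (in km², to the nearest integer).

10374515 km²

Side lengths (central angles): a = 1.5993, b = 1.3420, c = 1.0389 rad; semiperimeter s = 1.9901.
By l'Huilier's theorem, tan(E/4) = √[tan(s/2) tan((s−a)/2) tan((s−b)/2) tan((s−c)/2)], giving spherical excess E = 0.9030 rad.
Area = E·R² = 0.9030 × (3389.5)² ≈ 10374515 km².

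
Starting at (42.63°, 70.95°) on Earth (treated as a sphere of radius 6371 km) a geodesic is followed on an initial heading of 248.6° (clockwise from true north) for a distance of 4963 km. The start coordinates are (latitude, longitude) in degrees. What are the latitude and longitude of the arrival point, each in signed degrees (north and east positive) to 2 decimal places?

17.06°, 27.77°

Angular distance δ = d/R = 4963/6371 = 0.77900 rad; initial bearing θ = 4.3389 rad.
sin φ₂ = sin φ₁ cos δ + cos φ₁ sin δ cos θ = (0.6773)(0.7116) + (0.7357)(0.7026)(-0.3649) = 0.2933, so φ₂ = 17.06°.
Δλ = atan2(sin θ sin δ cos φ₁, cos δ − sin φ₁ sin φ₂) = atan2(-0.4813, 0.5129) = -43.175°.
λ₂ = 70.950° − 43.175° = 27.77°.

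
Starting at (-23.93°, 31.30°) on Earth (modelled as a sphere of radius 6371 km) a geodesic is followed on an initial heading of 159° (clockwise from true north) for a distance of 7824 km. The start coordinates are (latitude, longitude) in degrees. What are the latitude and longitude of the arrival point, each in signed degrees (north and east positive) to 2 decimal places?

-70.05°, 129.64°

Angular distance δ = d/R = 7824/6371 = 1.22806 rad; initial bearing θ = 2.7751 rad.
sin φ₂ = sin φ₁ cos δ + cos φ₁ sin δ cos θ = (-0.4056)(0.3361) + (0.9140)(0.9418)(-0.9336) = -0.9400, so φ₂ = -70.05°.
Δλ = atan2(sin θ sin δ cos φ₁, cos δ − sin φ₁ sin φ₂) = atan2(0.3085, -0.0452) = 98.340°.
λ₂ = 31.300° + 98.340° = 129.64°.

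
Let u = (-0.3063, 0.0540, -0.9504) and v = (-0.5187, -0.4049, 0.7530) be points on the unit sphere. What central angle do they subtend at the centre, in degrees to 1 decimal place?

u·v = -0.5786; |u| = 1.0000, |v| = 1.0000.
cos θ = (u·v)/(|u||v|) = -0.5786, so θ = 125.4°.

125.4°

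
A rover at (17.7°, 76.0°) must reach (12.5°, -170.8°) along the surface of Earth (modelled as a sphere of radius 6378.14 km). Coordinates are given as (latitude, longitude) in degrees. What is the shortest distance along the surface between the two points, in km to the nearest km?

With latitudes φ₁ = 17.700°, φ₂ = 12.500° and longitude difference Δλ = 113.200°:
cos c = sin φ₁ sin φ₂ + cos φ₁ cos φ₂ cos Δλ = (0.3040)(0.2164) + (0.9527)(0.9763)(-0.3939) = -0.30059,
so c = arccos(-0.30059) = 1.87611 rad.
Distance = R·c = 6378.14 × 1.8761 ≈ 11966 km.

11966 km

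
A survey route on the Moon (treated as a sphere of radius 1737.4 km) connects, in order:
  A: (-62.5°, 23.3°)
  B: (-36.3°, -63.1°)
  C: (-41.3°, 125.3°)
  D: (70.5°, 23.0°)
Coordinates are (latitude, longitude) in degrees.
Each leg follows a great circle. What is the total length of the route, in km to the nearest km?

Leg A→B: central angle 0.9902 rad, distance 1720.4 km.
Leg B→C: central angle 1.7806 rad, distance 3093.6 km.
Leg C→D: central angle 2.3125 rad, distance 4017.8 km.
Total: 1720.4 + 3093.6 + 4017.8 ≈ 8832 km.

8832 km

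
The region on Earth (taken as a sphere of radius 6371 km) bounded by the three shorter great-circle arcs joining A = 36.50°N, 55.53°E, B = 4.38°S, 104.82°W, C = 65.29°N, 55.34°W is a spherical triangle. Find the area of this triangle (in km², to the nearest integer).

Side lengths (central angles): a = 1.3680, b = 1.1366, c = 2.4985 rad; semiperimeter s = 2.5016.
By l'Huilier's theorem, tan(E/4) = √[tan(s/2) tan((s−a)/2) tan((s−b)/2) tan((s−c)/2)], giving spherical excess E = 0.1949 rad.
Area = E·R² = 0.1949 × (6371)² ≈ 7912793 km².

7912793 km²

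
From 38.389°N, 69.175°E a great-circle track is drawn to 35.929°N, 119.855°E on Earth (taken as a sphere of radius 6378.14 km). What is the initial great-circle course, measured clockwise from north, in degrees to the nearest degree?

With φ₁ = 0.6700, φ₂ = 0.6271, Δλ = 0.8845 rad, the forward-azimuth formula gives
θ = atan2( sin Δλ cos φ₂ , cos φ₁ sin φ₂ − sin φ₁ cos φ₂ cos Δλ ) = atan2(0.6264, 0.1413) = 77.29°.
So the initial bearing is 77°.

77°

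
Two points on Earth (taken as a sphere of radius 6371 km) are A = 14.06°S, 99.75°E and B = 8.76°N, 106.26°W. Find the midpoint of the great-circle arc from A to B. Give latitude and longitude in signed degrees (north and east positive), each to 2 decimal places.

Central angle δ = 2.6874 rad. Interpolating on the sphere with fraction f = 0.5:
P = [sin((1−f)δ)·A + sin(fδ)·B] / sin δ = 2.2208·A + 2.2208·B in Cartesian coordinates,
giving P = (-0.9794, 0.0161, -0.2013), i.e. latitude -11.61°, longitude 179.06°.

-11.61°, 179.06°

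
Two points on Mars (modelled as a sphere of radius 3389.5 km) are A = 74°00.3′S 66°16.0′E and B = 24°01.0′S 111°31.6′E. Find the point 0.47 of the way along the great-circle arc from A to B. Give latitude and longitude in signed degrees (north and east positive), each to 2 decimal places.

Central angle δ = 0.9662 rad. Interpolating on the sphere with fraction f = 0.47:
P = [sin((1−f)δ)·A + sin(fδ)·B] / sin δ = 0.5956·A + 0.5332·B in Cartesian coordinates,
giving P = (-0.1127, 0.6033, -0.7895), i.e. latitude -52.14°, longitude 100.58°.

-52.14°, 100.58°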